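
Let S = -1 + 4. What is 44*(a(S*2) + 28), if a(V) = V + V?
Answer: 1760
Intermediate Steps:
S = 3
a(V) = 2*V
44*(a(S*2) + 28) = 44*(2*(3*2) + 28) = 44*(2*6 + 28) = 44*(12 + 28) = 44*40 = 1760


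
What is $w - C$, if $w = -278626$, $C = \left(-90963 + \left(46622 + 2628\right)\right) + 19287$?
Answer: $-256200$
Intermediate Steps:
$C = -22426$ ($C = \left(-90963 + 49250\right) + 19287 = -41713 + 19287 = -22426$)
$w - C = -278626 - -22426 = -278626 + 22426 = -256200$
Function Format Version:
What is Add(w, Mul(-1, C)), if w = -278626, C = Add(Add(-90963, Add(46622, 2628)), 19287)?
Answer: -256200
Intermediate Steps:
C = -22426 (C = Add(Add(-90963, 49250), 19287) = Add(-41713, 19287) = -22426)
Add(w, Mul(-1, C)) = Add(-278626, Mul(-1, -22426)) = Add(-278626, 22426) = -256200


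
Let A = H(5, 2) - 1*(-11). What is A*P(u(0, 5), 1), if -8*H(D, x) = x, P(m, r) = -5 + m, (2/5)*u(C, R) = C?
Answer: -215/4 ≈ -53.750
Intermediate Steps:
u(C, R) = 5*C/2
H(D, x) = -x/8
A = 43/4 (A = -1/8*2 - 1*(-11) = -1/4 + 11 = 43/4 ≈ 10.750)
A*P(u(0, 5), 1) = 43*(-5 + (5/2)*0)/4 = 43*(-5 + 0)/4 = (43/4)*(-5) = -215/4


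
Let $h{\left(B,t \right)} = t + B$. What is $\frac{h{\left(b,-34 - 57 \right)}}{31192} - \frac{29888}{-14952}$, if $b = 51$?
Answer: $\frac{2079617}{1041033} \approx 1.9976$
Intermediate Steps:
$h{\left(B,t \right)} = B + t$
$\frac{h{\left(b,-34 - 57 \right)}}{31192} - \frac{29888}{-14952} = \frac{51 - 91}{31192} - \frac{29888}{-14952} = \left(51 - 91\right) \frac{1}{31192} - - \frac{3736}{1869} = \left(51 - 91\right) \frac{1}{31192} + \frac{3736}{1869} = \left(-40\right) \frac{1}{31192} + \frac{3736}{1869} = - \frac{5}{3899} + \frac{3736}{1869} = \frac{2079617}{1041033}$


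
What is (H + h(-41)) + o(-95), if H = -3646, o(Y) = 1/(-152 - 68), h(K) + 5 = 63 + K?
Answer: -798381/220 ≈ -3629.0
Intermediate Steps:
h(K) = 58 + K (h(K) = -5 + (63 + K) = 58 + K)
o(Y) = -1/220 (o(Y) = 1/(-220) = -1/220)
(H + h(-41)) + o(-95) = (-3646 + (58 - 41)) - 1/220 = (-3646 + 17) - 1/220 = -3629 - 1/220 = -798381/220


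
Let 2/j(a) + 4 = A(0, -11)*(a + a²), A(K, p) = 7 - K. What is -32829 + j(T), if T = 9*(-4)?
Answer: -144710231/4408 ≈ -32829.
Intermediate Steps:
T = -36
j(a) = 2/(-4 + 7*a + 7*a²) (j(a) = 2/(-4 + (7 - 1*0)*(a + a²)) = 2/(-4 + (7 + 0)*(a + a²)) = 2/(-4 + 7*(a + a²)) = 2/(-4 + (7*a + 7*a²)) = 2/(-4 + 7*a + 7*a²))
-32829 + j(T) = -32829 + 2/(-4 + 7*(-36) + 7*(-36)²) = -32829 + 2/(-4 - 252 + 7*1296) = -32829 + 2/(-4 - 252 + 9072) = -32829 + 2/8816 = -32829 + 2*(1/8816) = -32829 + 1/4408 = -144710231/4408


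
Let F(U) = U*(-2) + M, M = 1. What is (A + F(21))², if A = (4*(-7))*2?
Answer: 9409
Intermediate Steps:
F(U) = 1 - 2*U (F(U) = U*(-2) + 1 = -2*U + 1 = 1 - 2*U)
A = -56 (A = -28*2 = -56)
(A + F(21))² = (-56 + (1 - 2*21))² = (-56 + (1 - 42))² = (-56 - 41)² = (-97)² = 9409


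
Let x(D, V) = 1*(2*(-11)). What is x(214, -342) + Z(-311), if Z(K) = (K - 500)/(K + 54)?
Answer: -4843/257 ≈ -18.844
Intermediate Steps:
x(D, V) = -22 (x(D, V) = 1*(-22) = -22)
Z(K) = (-500 + K)/(54 + K)
x(214, -342) + Z(-311) = -22 + (-500 - 311)/(54 - 311) = -22 - 811/(-257) = -22 - 1/257*(-811) = -22 + 811/257 = -4843/257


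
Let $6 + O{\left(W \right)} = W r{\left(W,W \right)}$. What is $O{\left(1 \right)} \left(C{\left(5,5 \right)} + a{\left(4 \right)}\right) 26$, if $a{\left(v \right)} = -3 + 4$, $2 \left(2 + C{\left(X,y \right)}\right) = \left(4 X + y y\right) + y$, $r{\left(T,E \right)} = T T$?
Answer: $-3120$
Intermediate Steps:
$r{\left(T,E \right)} = T^{2}$
$C{\left(X,y \right)} = -2 + \frac{y}{2} + \frac{y^{2}}{2} + 2 X$ ($C{\left(X,y \right)} = -2 + \frac{\left(4 X + y y\right) + y}{2} = -2 + \frac{\left(4 X + y^{2}\right) + y}{2} = -2 + \frac{\left(y^{2} + 4 X\right) + y}{2} = -2 + \frac{y + y^{2} + 4 X}{2} = -2 + \left(\frac{y}{2} + \frac{y^{2}}{2} + 2 X\right) = -2 + \frac{y}{2} + \frac{y^{2}}{2} + 2 X$)
$O{\left(W \right)} = -6 + W^{3}$ ($O{\left(W \right)} = -6 + W W^{2} = -6 + W^{3}$)
$a{\left(v \right)} = 1$
$O{\left(1 \right)} \left(C{\left(5,5 \right)} + a{\left(4 \right)}\right) 26 = \left(-6 + 1^{3}\right) \left(\left(-2 + \frac{1}{2} \cdot 5 + \frac{5^{2}}{2} + 2 \cdot 5\right) + 1\right) 26 = \left(-6 + 1\right) \left(\left(-2 + \frac{5}{2} + \frac{1}{2} \cdot 25 + 10\right) + 1\right) 26 = - 5 \left(\left(-2 + \frac{5}{2} + \frac{25}{2} + 10\right) + 1\right) 26 = - 5 \left(23 + 1\right) 26 = \left(-5\right) 24 \cdot 26 = \left(-120\right) 26 = -3120$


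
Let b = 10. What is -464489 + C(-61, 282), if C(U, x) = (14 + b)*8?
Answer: -464297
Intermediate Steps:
C(U, x) = 192 (C(U, x) = (14 + 10)*8 = 24*8 = 192)
-464489 + C(-61, 282) = -464489 + 192 = -464297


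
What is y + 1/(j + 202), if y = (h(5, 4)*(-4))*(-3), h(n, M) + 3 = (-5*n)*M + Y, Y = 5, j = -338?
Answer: -159937/136 ≈ -1176.0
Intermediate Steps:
h(n, M) = 2 - 5*M*n (h(n, M) = -3 + ((-5*n)*M + 5) = -3 + (-5*M*n + 5) = -3 + (5 - 5*M*n) = 2 - 5*M*n)
y = -1176 (y = ((2 - 5*4*5)*(-4))*(-3) = ((2 - 100)*(-4))*(-3) = -98*(-4)*(-3) = 392*(-3) = -1176)
y + 1/(j + 202) = -1176 + 1/(-338 + 202) = -1176 + 1/(-136) = -1176 - 1/136 = -159937/136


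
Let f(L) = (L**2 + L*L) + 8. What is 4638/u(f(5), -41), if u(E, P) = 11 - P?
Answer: 2319/26 ≈ 89.192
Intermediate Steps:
f(L) = 8 + 2*L**2 (f(L) = (L**2 + L**2) + 8 = 2*L**2 + 8 = 8 + 2*L**2)
4638/u(f(5), -41) = 4638/(11 - 1*(-41)) = 4638/(11 + 41) = 4638/52 = 4638*(1/52) = 2319/26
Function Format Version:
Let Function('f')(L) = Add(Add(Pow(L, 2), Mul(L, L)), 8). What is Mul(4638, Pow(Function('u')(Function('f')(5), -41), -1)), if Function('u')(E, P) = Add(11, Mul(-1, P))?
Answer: Rational(2319, 26) ≈ 89.192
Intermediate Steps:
Function('f')(L) = Add(8, Mul(2, Pow(L, 2))) (Function('f')(L) = Add(Add(Pow(L, 2), Pow(L, 2)), 8) = Add(Mul(2, Pow(L, 2)), 8) = Add(8, Mul(2, Pow(L, 2))))
Mul(4638, Pow(Function('u')(Function('f')(5), -41), -1)) = Mul(4638, Pow(Add(11, Mul(-1, -41)), -1)) = Mul(4638, Pow(Add(11, 41), -1)) = Mul(4638, Pow(52, -1)) = Mul(4638, Rational(1, 52)) = Rational(2319, 26)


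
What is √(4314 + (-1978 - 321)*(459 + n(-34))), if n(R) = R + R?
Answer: I*√894595 ≈ 945.83*I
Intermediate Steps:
n(R) = 2*R
√(4314 + (-1978 - 321)*(459 + n(-34))) = √(4314 + (-1978 - 321)*(459 + 2*(-34))) = √(4314 - 2299*(459 - 68)) = √(4314 - 2299*391) = √(4314 - 898909) = √(-894595) = I*√894595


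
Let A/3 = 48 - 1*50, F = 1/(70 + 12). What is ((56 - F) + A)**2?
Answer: 16801801/6724 ≈ 2498.8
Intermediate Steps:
F = 1/82 ≈ 0.012195
A = -6 (A = 3*(48 - 1*50) = 3*(48 - 50) = 3*(-2) = -6)
((56 - F) + A)**2 = ((56 - 1*1/82) - 6)**2 = ((56 - 1/82) - 6)**2 = (4591/82 - 6)**2 = (4099/82)**2 = 16801801/6724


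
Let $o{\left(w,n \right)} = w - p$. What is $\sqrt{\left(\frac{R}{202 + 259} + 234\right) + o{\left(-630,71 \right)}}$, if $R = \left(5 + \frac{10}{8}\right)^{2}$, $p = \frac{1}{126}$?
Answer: $\frac{i \sqrt{593705915747}}{38724} \approx 19.898 i$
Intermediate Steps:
$p = \frac{1}{126} \approx 0.0079365$
$R = \frac{625}{16}$ ($R = \left(5 + 10 \cdot \frac{1}{8}\right)^{2} = \left(5 + \frac{5}{4}\right)^{2} = \left(\frac{25}{4}\right)^{2} = \frac{625}{16} \approx 39.063$)
$o{\left(w,n \right)} = - \frac{1}{126} + w$ ($o{\left(w,n \right)} = w - \frac{1}{126} = - \frac{1}{126} + w$)
$\sqrt{\left(\frac{R}{202 + 259} + 234\right) + o{\left(-630,71 \right)}} = \sqrt{\left(\frac{1}{202 + 259} \cdot \frac{625}{16} + 234\right) - \frac{79381}{126}} = \sqrt{\left(\frac{1}{461} \cdot \frac{625}{16} + 234\right) - \frac{79381}{126}} = \sqrt{\left(\frac{625}{7376} + 234\right) - \frac{79381}{126}} = \sqrt{\frac{1726609}{7376} - \frac{79381}{126}} = \sqrt{- \frac{183980761}{464688}} = \frac{i \sqrt{593705915747}}{38724}$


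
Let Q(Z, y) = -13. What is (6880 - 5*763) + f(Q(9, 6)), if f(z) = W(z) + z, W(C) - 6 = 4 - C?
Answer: 3075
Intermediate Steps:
W(C) = 10 - C (W(C) = 6 + (4 - C) = 10 - C)
f(z) = 10 (f(z) = (10 - z) + z = 10)
(6880 - 5*763) + f(Q(9, 6)) = (6880 - 5*763) + 10 = (6880 - 3815) + 10 = 3065 + 10 = 3075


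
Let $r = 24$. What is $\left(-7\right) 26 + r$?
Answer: $-158$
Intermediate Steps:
$\left(-7\right) 26 + r = \left(-7\right) 26 + 24 = -182 + 24 = -158$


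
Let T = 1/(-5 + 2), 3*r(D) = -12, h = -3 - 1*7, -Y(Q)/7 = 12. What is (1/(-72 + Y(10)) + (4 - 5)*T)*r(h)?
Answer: -17/13 ≈ -1.3077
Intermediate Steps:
Y(Q) = -84 (Y(Q) = -7*12 = -84)
h = -10 (h = -3 - 7 = -10)
r(D) = -4 (r(D) = (⅓)*(-12) = -4)
T = -⅓ (T = 1/(-3) = -⅓ ≈ -0.33333)
(1/(-72 + Y(10)) + (4 - 5)*T)*r(h) = (1/(-72 - 84) + (4 - 5)*(-⅓))*(-4) = (1/(-156) - 1*(-⅓))*(-4) = (-1/156 + ⅓)*(-4) = (17/52)*(-4) = -17/13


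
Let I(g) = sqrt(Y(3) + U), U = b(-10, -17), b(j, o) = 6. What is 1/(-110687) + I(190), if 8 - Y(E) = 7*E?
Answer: -1/110687 + I*sqrt(7) ≈ -9.0345e-6 + 2.6458*I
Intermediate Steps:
U = 6
Y(E) = 8 - 7*E
I(g) = I*sqrt(7) (I(g) = sqrt((8 - 7*3) + 6) = sqrt((8 - 21) + 6) = sqrt(-13 + 6) = sqrt(-7) = I*sqrt(7))
1/(-110687) + I(190) = 1/(-110687) + I*sqrt(7) = -1/110687 + I*sqrt(7)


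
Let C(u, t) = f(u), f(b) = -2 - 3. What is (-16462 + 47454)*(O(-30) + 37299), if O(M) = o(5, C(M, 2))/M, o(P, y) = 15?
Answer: 1155955112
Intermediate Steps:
f(b) = -5
C(u, t) = -5
O(M) = 15/M
(-16462 + 47454)*(O(-30) + 37299) = (-16462 + 47454)*(15/(-30) + 37299) = 30992*(15*(-1/30) + 37299) = 30992*(-½ + 37299) = 30992*(74597/2) = 1155955112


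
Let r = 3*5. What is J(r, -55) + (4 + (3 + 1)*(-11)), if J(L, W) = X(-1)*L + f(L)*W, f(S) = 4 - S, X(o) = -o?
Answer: 580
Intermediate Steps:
r = 15
J(L, W) = L + W*(4 - L) (J(L, W) = (-1*(-1))*L + (4 - L)*W = 1*L + W*(4 - L) = L + W*(4 - L))
J(r, -55) + (4 + (3 + 1)*(-11)) = (15 - 1*(-55)*(-4 + 15)) + (4 + (3 + 1)*(-11)) = (15 - 1*(-55)*11) + (4 + 4*(-11)) = (15 + 605) + (4 - 44) = 620 - 40 = 580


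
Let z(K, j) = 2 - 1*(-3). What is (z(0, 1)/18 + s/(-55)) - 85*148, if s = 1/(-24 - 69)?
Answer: -386071669/30690 ≈ -12580.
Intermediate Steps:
z(K, j) = 5 (z(K, j) = 2 + 3 = 5)
s = -1/93 (s = 1/(-93) = -1/93 ≈ -0.010753)
(z(0, 1)/18 + s/(-55)) - 85*148 = (5/18 - 1/93/(-55)) - 85*148 = (5*(1/18) - 1/93*(-1/55)) - 12580 = (5/18 + 1/5115) - 12580 = 8531/30690 - 12580 = -386071669/30690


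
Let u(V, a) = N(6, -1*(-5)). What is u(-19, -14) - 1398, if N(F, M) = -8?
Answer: -1406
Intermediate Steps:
u(V, a) = -8
u(-19, -14) - 1398 = -8 - 1398 = -1406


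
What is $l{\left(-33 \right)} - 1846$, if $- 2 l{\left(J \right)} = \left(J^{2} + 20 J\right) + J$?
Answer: $-2044$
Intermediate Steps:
$l{\left(J \right)} = - \frac{21 J}{2} - \frac{J^{2}}{2}$ ($l{\left(J \right)} = - \frac{\left(J^{2} + 20 J\right) + J}{2} = - \frac{J^{2} + 21 J}{2} = - \frac{21 J}{2} - \frac{J^{2}}{2}$)
$l{\left(-33 \right)} - 1846 = \left(- \frac{1}{2}\right) \left(-33\right) \left(21 - 33\right) - 1846 = \left(- \frac{1}{2}\right) \left(-33\right) \left(-12\right) - 1846 = -198 - 1846 = -2044$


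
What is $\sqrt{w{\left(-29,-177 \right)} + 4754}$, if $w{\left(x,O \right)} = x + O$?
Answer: $2 \sqrt{1137} \approx 67.439$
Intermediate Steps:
$w{\left(x,O \right)} = O + x$
$\sqrt{w{\left(-29,-177 \right)} + 4754} = \sqrt{\left(-177 - 29\right) + 4754} = \sqrt{-206 + 4754} = \sqrt{4548} = 2 \sqrt{1137}$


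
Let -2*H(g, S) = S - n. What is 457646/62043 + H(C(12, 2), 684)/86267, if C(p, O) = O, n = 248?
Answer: 39466222108/5352263481 ≈ 7.3737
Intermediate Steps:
H(g, S) = 124 - S/2 (H(g, S) = -(S - 1*248)/2 = -(S - 248)/2 = -(-248 + S)/2 = 124 - S/2)
457646/62043 + H(C(12, 2), 684)/86267 = 457646/62043 + (124 - ½*684)/86267 = 457646*(1/62043) + (124 - 342)*(1/86267) = 457646/62043 - 218*1/86267 = 457646/62043 - 218/86267 = 39466222108/5352263481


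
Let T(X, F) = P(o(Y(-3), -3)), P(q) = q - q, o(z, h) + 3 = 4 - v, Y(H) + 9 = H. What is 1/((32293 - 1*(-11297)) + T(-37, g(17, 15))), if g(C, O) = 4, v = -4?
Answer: 1/43590 ≈ 2.2941e-5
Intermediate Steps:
Y(H) = -9 + H
o(z, h) = 5 (o(z, h) = -3 + (4 - 1*(-4)) = -3 + (4 + 4) = -3 + 8 = 5)
P(q) = 0
T(X, F) = 0
1/((32293 - 1*(-11297)) + T(-37, g(17, 15))) = 1/((32293 - 1*(-11297)) + 0) = 1/((32293 + 11297) + 0) = 1/(43590 + 0) = 1/43590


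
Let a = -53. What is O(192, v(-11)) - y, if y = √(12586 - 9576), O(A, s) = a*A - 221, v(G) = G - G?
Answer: -10397 - √3010 ≈ -10452.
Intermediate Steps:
v(G) = 0
O(A, s) = -221 - 53*A (O(A, s) = -53*A - 221 = -221 - 53*A)
y = √3010 ≈ 54.863
O(192, v(-11)) - y = (-221 - 53*192) - √3010 = (-221 - 10176) - √3010 = -10397 - √3010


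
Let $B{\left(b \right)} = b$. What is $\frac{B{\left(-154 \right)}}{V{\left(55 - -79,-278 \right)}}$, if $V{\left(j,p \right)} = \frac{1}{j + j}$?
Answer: $-41272$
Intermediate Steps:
$V{\left(j,p \right)} = \frac{1}{2 j}$
$\frac{B{\left(-154 \right)}}{V{\left(55 - -79,-278 \right)}} = - \frac{154}{\frac{1}{2} \frac{1}{55 - -79}} = - \frac{154}{\frac{1}{2} \frac{1}{55 + 79}} = - \frac{154}{\frac{1}{2} \cdot \frac{1}{134}} = - 154 \frac{1}{\frac{1}{268}} = \left(-154\right) 268 = -41272$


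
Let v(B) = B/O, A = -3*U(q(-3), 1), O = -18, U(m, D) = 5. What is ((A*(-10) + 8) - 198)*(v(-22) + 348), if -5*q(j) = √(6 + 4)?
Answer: -125720/9 ≈ -13969.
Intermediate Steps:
q(j) = -√10/5 (q(j) = -√(6 + 4)/5 = -√10/5)
A = -15 (A = -3*5 = -15)
v(B) = -B/18 (v(B) = B/(-18) = B*(-1/18) = -B/18)
((A*(-10) + 8) - 198)*(v(-22) + 348) = ((-15*(-10) + 8) - 198)*(-1/18*(-22) + 348) = ((150 + 8) - 198)*(11/9 + 348) = (158 - 198)*(3143/9) = -40*3143/9 = -125720/9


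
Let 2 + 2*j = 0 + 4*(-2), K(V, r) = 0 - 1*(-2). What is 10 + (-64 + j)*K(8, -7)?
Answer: -128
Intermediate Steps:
K(V, r) = 2 (K(V, r) = 0 + 2 = 2)
j = -5 (j = -1 + (0 + 4*(-2))/2 = -1 + (0 - 8)/2 = -1 + (1/2)*(-8) = -1 - 4 = -5)
10 + (-64 + j)*K(8, -7) = 10 + (-64 - 5)*2 = 10 - 69*2 = 10 - 138 = -128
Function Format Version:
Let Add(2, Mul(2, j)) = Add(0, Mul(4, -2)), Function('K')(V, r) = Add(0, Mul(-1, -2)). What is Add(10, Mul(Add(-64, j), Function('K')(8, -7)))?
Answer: -128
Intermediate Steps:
Function('K')(V, r) = 2 (Function('K')(V, r) = Add(0, 2) = 2)
j = -5 (j = Add(-1, Mul(Rational(1, 2), Add(0, Mul(4, -2)))) = Add(-1, Mul(Rational(1, 2), Add(0, -8))) = Add(-1, Mul(Rational(1, 2), -8)) = Add(-1, -4) = -5)
Add(10, Mul(Add(-64, j), Function('K')(8, -7))) = Add(10, Mul(Add(-64, -5), 2)) = Add(10, Mul(-69, 2)) = Add(10, -138) = -128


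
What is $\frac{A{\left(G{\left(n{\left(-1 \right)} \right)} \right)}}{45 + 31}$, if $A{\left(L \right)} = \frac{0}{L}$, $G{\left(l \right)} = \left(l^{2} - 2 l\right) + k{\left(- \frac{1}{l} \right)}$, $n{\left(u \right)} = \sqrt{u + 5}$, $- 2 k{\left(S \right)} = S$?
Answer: $0$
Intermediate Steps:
$k{\left(S \right)} = - \frac{S}{2}$
$n{\left(u \right)} = \sqrt{5 + u}$
$G{\left(l \right)} = l^{2} + \frac{1}{2 l} - 2 l$ ($G{\left(l \right)} = \left(l^{2} - 2 l\right) - \frac{\left(-1\right) \frac{1}{l}}{2} = \left(l^{2} - 2 l\right) + \frac{1}{2 l} = l^{2} + \frac{1}{2 l} - 2 l$)
$A{\left(L \right)} = 0$
$\frac{A{\left(G{\left(n{\left(-1 \right)} \right)} \right)}}{45 + 31} = \frac{0}{45 + 31} = \frac{0}{76} = 0 \cdot \frac{1}{76} = 0$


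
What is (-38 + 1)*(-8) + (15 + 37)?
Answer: 348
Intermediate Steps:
(-38 + 1)*(-8) + (15 + 37) = -37*(-8) + 52 = 296 + 52 = 348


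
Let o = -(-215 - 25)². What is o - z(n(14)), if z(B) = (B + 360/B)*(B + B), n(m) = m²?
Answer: -135152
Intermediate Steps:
o = -57600 (o = -1*(-240)² = -1*57600 = -57600)
z(B) = 2*B*(B + 360/B) (z(B) = (B + 360/B)*(2*B) = 2*B*(B + 360/B))
o - z(n(14)) = -57600 - (720 + 2*(14²)²) = -57600 - (720 + 2*196²) = -57600 - (720 + 2*38416) = -57600 - (720 + 76832) = -57600 - 1*77552 = -57600 - 77552 = -135152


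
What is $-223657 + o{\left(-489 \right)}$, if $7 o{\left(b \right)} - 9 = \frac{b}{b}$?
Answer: $- \frac{1565589}{7} \approx -2.2366 \cdot 10^{5}$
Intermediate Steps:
$o{\left(b \right)} = \frac{10}{7}$ ($o{\left(b \right)} = \frac{9}{7} + \frac{b \frac{1}{b}}{7} = \frac{9}{7} + \frac{1}{7} \cdot 1 = \frac{9}{7} + \frac{1}{7} = \frac{10}{7}$)
$-223657 + o{\left(-489 \right)} = -223657 + \frac{10}{7} = - \frac{1565589}{7}$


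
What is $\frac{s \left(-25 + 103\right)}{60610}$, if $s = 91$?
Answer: $\frac{3549}{30305} \approx 0.11711$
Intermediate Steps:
$\frac{s \left(-25 + 103\right)}{60610} = \frac{91 \left(-25 + 103\right)}{60610} = 91 \cdot 78 \cdot \frac{1}{60610} = 7098 \cdot \frac{1}{60610} = \frac{3549}{30305}$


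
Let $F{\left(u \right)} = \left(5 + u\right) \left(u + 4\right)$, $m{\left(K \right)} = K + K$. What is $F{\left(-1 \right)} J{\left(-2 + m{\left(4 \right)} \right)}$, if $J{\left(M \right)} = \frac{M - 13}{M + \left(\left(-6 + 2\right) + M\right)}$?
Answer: $- \frac{21}{2} \approx -10.5$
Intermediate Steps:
$m{\left(K \right)} = 2 K$
$F{\left(u \right)} = \left(4 + u\right) \left(5 + u\right)$ ($F{\left(u \right)} = \left(5 + u\right) \left(4 + u\right) = \left(4 + u\right) \left(5 + u\right)$)
$J{\left(M \right)} = \frac{-13 + M}{-4 + 2 M}$ ($J{\left(M \right)} = \frac{-13 + M}{M + \left(-4 + M\right)} = \frac{-13 + M}{-4 + 2 M}$)
$F{\left(-1 \right)} J{\left(-2 + m{\left(4 \right)} \right)} = \left(20 + \left(-1\right)^{2} + 9 \left(-1\right)\right) \frac{-13 + \left(-2 + 2 \cdot 4\right)}{2 \left(-2 + \left(-2 + 2 \cdot 4\right)\right)} = \left(20 + 1 - 9\right) \frac{-13 + \left(-2 + 8\right)}{2 \left(-2 + \left(-2 + 8\right)\right)} = 12 \frac{-13 + 6}{2 \left(-2 + 6\right)} = 12 \cdot \frac{1}{2} \cdot \frac{1}{4} \left(-7\right) = 12 \left(- \frac{7}{8}\right) = - \frac{21}{2}$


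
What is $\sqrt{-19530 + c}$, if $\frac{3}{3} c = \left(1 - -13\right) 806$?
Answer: $i \sqrt{8246} \approx 90.807 i$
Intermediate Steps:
$c = 11284$ ($c = \left(1 - -13\right) 806 = \left(1 + 13\right) 806 = 14 \cdot 806 = 11284$)
$\sqrt{-19530 + c} = \sqrt{-19530 + 11284} = \sqrt{-8246} = i \sqrt{8246}$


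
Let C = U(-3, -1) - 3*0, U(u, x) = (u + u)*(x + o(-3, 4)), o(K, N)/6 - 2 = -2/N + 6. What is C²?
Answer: 69696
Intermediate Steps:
o(K, N) = 48 - 12/N (o(K, N) = 12 + 6*(-2/N + 6) = 12 + 6*(6 - 2/N) = 12 + (36 - 12/N) = 48 - 12/N)
U(u, x) = 2*u*(45 + x) (U(u, x) = (u + u)*(x + (48 - 12/4)) = (2*u)*(x + (48 - 12*¼)) = (2*u)*(x + (48 - 3)) = (2*u)*(x + 45) = (2*u)*(45 + x) = 2*u*(45 + x))
C = -264 (C = 2*(-3)*(45 - 1) - 3*0 = 2*(-3)*44 + 0 = -264 + 0 = -264)
C² = (-264)² = 69696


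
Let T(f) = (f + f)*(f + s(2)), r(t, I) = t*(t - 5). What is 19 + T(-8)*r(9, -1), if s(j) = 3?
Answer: 2899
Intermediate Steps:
r(t, I) = t*(-5 + t)
T(f) = 2*f*(3 + f) (T(f) = (f + f)*(f + 3) = (2*f)*(3 + f) = 2*f*(3 + f))
19 + T(-8)*r(9, -1) = 19 + (2*(-8)*(3 - 8))*(9*(-5 + 9)) = 19 + (2*(-8)*(-5))*(9*4) = 19 + 80*36 = 19 + 2880 = 2899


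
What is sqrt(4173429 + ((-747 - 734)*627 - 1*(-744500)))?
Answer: sqrt(3989342) ≈ 1997.3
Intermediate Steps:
sqrt(4173429 + ((-747 - 734)*627 - 1*(-744500))) = sqrt(4173429 + (-1481*627 + 744500)) = sqrt(4173429 + (-928587 + 744500)) = sqrt(4173429 - 184087) = sqrt(3989342)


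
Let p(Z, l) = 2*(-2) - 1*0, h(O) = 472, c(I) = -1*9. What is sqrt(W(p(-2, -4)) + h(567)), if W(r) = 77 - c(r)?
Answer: 3*sqrt(62) ≈ 23.622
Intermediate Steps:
c(I) = -9
p(Z, l) = -4 (p(Z, l) = -4 + 0 = -4)
W(r) = 86 (W(r) = 77 - 1*(-9) = 77 + 9 = 86)
sqrt(W(p(-2, -4)) + h(567)) = sqrt(86 + 472) = sqrt(558) = 3*sqrt(62)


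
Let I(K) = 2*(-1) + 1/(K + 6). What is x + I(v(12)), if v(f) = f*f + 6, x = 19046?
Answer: 2970865/156 ≈ 19044.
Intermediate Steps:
v(f) = 6 + f² (v(f) = f² + 6 = 6 + f²)
I(K) = -2 + 1/(6 + K)
x + I(v(12)) = 19046 + (-11 - 2*(6 + 12²))/(6 + (6 + 12²)) = 19046 + (-11 - 2*(6 + 144))/(6 + (6 + 144)) = 19046 + (-11 - 2*150)/(6 + 150) = 19046 + (-11 - 300)/156 = 19046 + (1/156)*(-311) = 19046 - 311/156 = 2970865/156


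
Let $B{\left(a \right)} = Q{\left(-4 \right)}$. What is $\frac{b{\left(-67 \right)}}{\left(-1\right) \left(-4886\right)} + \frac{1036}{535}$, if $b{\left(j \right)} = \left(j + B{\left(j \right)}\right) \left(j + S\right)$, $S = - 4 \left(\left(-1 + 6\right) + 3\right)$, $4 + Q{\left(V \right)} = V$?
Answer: $\frac{9034271}{2614010} \approx 3.4561$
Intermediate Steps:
$Q{\left(V \right)} = -4 + V$
$B{\left(a \right)} = -8$ ($B{\left(a \right)} = -4 - 4 = -8$)
$S = -32$ ($S = - 4 \left(5 + 3\right) = \left(-4\right) 8 = -32$)
$b{\left(j \right)} = \left(-32 + j\right) \left(-8 + j\right)$ ($b{\left(j \right)} = \left(j - 8\right) \left(j - 32\right) = \left(-8 + j\right) \left(-32 + j\right) = \left(-32 + j\right) \left(-8 + j\right)$)
$\frac{b{\left(-67 \right)}}{\left(-1\right) \left(-4886\right)} + \frac{1036}{535} = \frac{256 + \left(-67\right)^{2} - -2680}{\left(-1\right) \left(-4886\right)} + \frac{1036}{535} = \frac{256 + 4489 + 2680}{4886} + 1036 \cdot \frac{1}{535} = 7425 \cdot \frac{1}{4886} + \frac{1036}{535} = \frac{7425}{4886} + \frac{1036}{535} = \frac{9034271}{2614010}$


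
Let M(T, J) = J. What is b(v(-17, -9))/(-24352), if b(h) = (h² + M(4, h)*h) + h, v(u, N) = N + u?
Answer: -663/12176 ≈ -0.054451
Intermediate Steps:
b(h) = h + 2*h² (b(h) = (h² + h*h) + h = (h² + h²) + h = 2*h² + h = h + 2*h²)
b(v(-17, -9))/(-24352) = ((-9 - 17)*(1 + 2*(-9 - 17)))/(-24352) = -26*(1 + 2*(-26))*(-1/24352) = -26*(1 - 52)*(-1/24352) = -26*(-51)*(-1/24352) = 1326*(-1/24352) = -663/12176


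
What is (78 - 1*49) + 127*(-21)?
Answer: -2638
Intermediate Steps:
(78 - 1*49) + 127*(-21) = (78 - 49) - 2667 = 29 - 2667 = -2638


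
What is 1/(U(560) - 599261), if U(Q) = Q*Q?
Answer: -1/285661 ≈ -3.5007e-6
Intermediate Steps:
U(Q) = Q²
1/(U(560) - 599261) = 1/(560² - 599261) = 1/(313600 - 599261) = 1/(-285661) = -1/285661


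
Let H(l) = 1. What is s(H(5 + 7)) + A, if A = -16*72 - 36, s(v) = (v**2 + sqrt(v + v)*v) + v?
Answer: -1186 + sqrt(2) ≈ -1184.6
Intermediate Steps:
s(v) = v + v**2 + sqrt(2)*v**(3/2) (s(v) = (v**2 + sqrt(2*v)*v) + v = (v**2 + (sqrt(2)*sqrt(v))*v) + v = (v**2 + sqrt(2)*v**(3/2)) + v = v + v**2 + sqrt(2)*v**(3/2))
A = -1188 (A = -1152 - 36 = -1188)
s(H(5 + 7)) + A = (1 + 1**2 + sqrt(2)*1**(3/2)) - 1188 = (1 + 1 + sqrt(2)*1) - 1188 = (1 + 1 + sqrt(2)) - 1188 = (2 + sqrt(2)) - 1188 = -1186 + sqrt(2)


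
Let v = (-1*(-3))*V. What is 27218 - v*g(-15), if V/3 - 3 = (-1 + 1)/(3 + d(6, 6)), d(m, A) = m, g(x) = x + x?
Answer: 28028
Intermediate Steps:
g(x) = 2*x
V = 9 (V = 9 + 3*((-1 + 1)/(3 + 6)) = 9 + 3*(0/9) = 9 + 3*(0*(1/9)) = 9 + 3*0 = 9 + 0 = 9)
v = 27 (v = -1*(-3)*9 = 3*9 = 27)
27218 - v*g(-15) = 27218 - 27*2*(-15) = 27218 - 27*(-30) = 27218 - 1*(-810) = 27218 + 810 = 28028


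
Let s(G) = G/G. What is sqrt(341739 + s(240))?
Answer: 2*sqrt(85435) ≈ 584.58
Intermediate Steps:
s(G) = 1
sqrt(341739 + s(240)) = sqrt(341739 + 1) = sqrt(341740) = 2*sqrt(85435)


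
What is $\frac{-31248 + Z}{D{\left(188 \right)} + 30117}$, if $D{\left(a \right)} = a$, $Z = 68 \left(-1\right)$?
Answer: $- \frac{31316}{30305} \approx -1.0334$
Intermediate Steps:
$Z = -68$
$\frac{-31248 + Z}{D{\left(188 \right)} + 30117} = \frac{-31248 - 68}{188 + 30117} = - \frac{31316}{30305}$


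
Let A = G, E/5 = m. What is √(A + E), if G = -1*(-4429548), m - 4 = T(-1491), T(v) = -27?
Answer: √4429433 ≈ 2104.6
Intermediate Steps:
m = -23 (m = 4 - 27 = -23)
G = 4429548
E = -115 (E = 5*(-23) = -115)
A = 4429548
√(A + E) = √(4429548 - 115) = √4429433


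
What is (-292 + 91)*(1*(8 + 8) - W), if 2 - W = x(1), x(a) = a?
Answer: -3015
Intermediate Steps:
W = 1 (W = 2 - 1*1 = 2 - 1 = 1)
(-292 + 91)*(1*(8 + 8) - W) = (-292 + 91)*(1*(8 + 8) - 1*1) = -201*(1*16 - 1) = -201*(16 - 1) = -201*15 = -3015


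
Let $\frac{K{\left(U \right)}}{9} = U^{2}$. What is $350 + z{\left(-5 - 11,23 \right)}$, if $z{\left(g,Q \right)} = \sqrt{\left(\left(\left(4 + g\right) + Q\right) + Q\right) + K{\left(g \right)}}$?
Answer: $350 + \sqrt{2338} \approx 398.35$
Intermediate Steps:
$K{\left(U \right)} = 9 U^{2}$
$z{\left(g,Q \right)} = \sqrt{4 + g + 2 Q + 9 g^{2}}$ ($z{\left(g,Q \right)} = \sqrt{\left(\left(\left(4 + g\right) + Q\right) + Q\right) + 9 g^{2}} = \sqrt{\left(\left(4 + Q + g\right) + Q\right) + 9 g^{2}} = \sqrt{\left(4 + g + 2 Q\right) + 9 g^{2}} = \sqrt{4 + g + 2 Q + 9 g^{2}}$)
$350 + z{\left(-5 - 11,23 \right)} = 350 + \sqrt{4 - 16 + 2 \cdot 23 + 9 \left(-5 - 11\right)^{2}} = 350 + \sqrt{4 - 16 + 46 + 9 \left(-5 - 11\right)^{2}} = 350 + \sqrt{4 - 16 + 46 + 9 \left(-16\right)^{2}} = 350 + \sqrt{4 - 16 + 46 + 9 \cdot 256} = 350 + \sqrt{4 - 16 + 46 + 2304} = 350 + \sqrt{2338}$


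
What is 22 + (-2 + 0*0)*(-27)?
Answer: 76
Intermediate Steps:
22 + (-2 + 0*0)*(-27) = 22 + (-2 + 0)*(-27) = 22 - 2*(-27) = 22 + 54 = 76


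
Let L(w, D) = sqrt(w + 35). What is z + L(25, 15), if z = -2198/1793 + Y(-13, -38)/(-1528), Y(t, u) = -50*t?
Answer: -2261997/1369852 + 2*sqrt(15) ≈ 6.0947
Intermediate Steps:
L(w, D) = sqrt(35 + w)
z = -2261997/1369852 (z = -2198/1793 - 50*(-13)/(-1528) = -2198*1/1793 + 650*(-1/1528) = -2198/1793 - 325/764 = -2261997/1369852 ≈ -1.6513)
z + L(25, 15) = -2261997/1369852 + sqrt(35 + 25) = -2261997/1369852 + sqrt(60) = -2261997/1369852 + 2*sqrt(15)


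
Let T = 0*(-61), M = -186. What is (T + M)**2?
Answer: 34596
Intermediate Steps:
T = 0
(T + M)**2 = (0 - 186)**2 = (-186)**2 = 34596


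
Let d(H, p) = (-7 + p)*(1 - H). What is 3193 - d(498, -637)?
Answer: -316875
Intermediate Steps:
d(H, p) = (1 - H)*(-7 + p)
3193 - d(498, -637) = 3193 - (-7 - 637 + 7*498 - 1*498*(-637)) = 3193 - (-7 - 637 + 3486 + 317226) = 3193 - 1*320068 = 3193 - 320068 = -316875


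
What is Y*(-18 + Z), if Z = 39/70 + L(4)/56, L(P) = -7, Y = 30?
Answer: -14757/28 ≈ -527.04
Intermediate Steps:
Z = 121/280 (Z = 39/70 - 7/56 = 39*(1/70) - 7*1/56 = 39/70 - ⅛ = 121/280 ≈ 0.43214)
Y*(-18 + Z) = 30*(-18 + 121/280) = 30*(-4919/280) = -14757/28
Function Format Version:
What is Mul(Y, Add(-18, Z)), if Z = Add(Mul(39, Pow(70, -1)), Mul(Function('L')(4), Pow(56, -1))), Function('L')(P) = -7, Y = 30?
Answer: Rational(-14757, 28) ≈ -527.04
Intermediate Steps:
Z = Rational(121, 280) (Z = Add(Mul(39, Pow(70, -1)), Mul(-7, Pow(56, -1))) = Add(Mul(39, Rational(1, 70)), Mul(-7, Rational(1, 56))) = Add(Rational(39, 70), Rational(-1, 8)) = Rational(121, 280) ≈ 0.43214)
Mul(Y, Add(-18, Z)) = Mul(30, Add(-18, Rational(121, 280))) = Mul(30, Rational(-4919, 280)) = Rational(-14757, 28)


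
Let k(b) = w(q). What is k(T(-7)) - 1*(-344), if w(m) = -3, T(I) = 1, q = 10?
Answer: 341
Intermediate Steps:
k(b) = -3
k(T(-7)) - 1*(-344) = -3 - 1*(-344) = -3 + 344 = 341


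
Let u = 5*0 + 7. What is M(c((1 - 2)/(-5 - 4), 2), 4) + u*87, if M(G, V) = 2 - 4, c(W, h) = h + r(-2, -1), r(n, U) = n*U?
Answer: 607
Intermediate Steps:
r(n, U) = U*n
c(W, h) = 2 + h (c(W, h) = h - 1*(-2) = h + 2 = 2 + h)
M(G, V) = -2
u = 7 (u = 0 + 7 = 7)
M(c((1 - 2)/(-5 - 4), 2), 4) + u*87 = -2 + 7*87 = -2 + 609 = 607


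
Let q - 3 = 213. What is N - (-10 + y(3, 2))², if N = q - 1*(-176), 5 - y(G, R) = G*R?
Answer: 271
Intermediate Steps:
q = 216 (q = 3 + 213 = 216)
y(G, R) = 5 - G*R
N = 392 (N = 216 - 1*(-176) = 216 + 176 = 392)
N - (-10 + y(3, 2))² = 392 - (-10 + (5 - 1*3*2))² = 392 - (-10 + (5 - 6))² = 392 - (-10 - 1)² = 392 - 1*(-11)² = 392 - 1*121 = 392 - 121 = 271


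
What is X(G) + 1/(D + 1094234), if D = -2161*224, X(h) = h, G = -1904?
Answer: -1161763679/610170 ≈ -1904.0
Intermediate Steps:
D = -484064
X(G) + 1/(D + 1094234) = -1904 + 1/(-484064 + 1094234) = -1904 + 1/610170 = -1161763679/610170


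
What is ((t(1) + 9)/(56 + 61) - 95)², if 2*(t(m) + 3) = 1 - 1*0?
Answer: 2920681/324 ≈ 9014.5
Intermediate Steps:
t(m) = -5/2 (t(m) = -3 + (1 - 1*0)/2 = -3 + (1 + 0)/2 = -3 + (½)*1 = -3 + ½ = -5/2)
((t(1) + 9)/(56 + 61) - 95)² = ((-5/2 + 9)/(56 + 61) - 95)² = ((13/2)/117 - 95)² = ((13/2)*(1/117) - 95)² = (1/18 - 95)² = (-1709/18)² = 2920681/324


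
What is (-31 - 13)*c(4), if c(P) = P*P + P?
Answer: -880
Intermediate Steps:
c(P) = P + P**2 (c(P) = P**2 + P = P + P**2)
(-31 - 13)*c(4) = (-31 - 13)*(4*(1 + 4)) = -176*5 = -44*20 = -880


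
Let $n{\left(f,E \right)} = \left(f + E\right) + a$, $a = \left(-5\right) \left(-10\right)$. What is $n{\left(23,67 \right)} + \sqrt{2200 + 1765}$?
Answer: $140 + \sqrt{3965} \approx 202.97$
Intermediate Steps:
$a = 50$
$n{\left(f,E \right)} = 50 + E + f$ ($n{\left(f,E \right)} = \left(f + E\right) + 50 = \left(E + f\right) + 50 = 50 + E + f$)
$n{\left(23,67 \right)} + \sqrt{2200 + 1765} = \left(50 + 67 + 23\right) + \sqrt{2200 + 1765} = 140 + \sqrt{3965}$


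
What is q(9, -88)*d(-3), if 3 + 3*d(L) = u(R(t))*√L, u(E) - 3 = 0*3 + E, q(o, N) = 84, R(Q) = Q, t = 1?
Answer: -84 + 112*I*√3 ≈ -84.0 + 193.99*I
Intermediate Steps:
u(E) = 3 + E (u(E) = 3 + (0*3 + E) = 3 + (0 + E) = 3 + E)
d(L) = -1 + 4*√L/3 (d(L) = -1 + ((3 + 1)*√L)/3 = -1 + (4*√L)/3 = -1 + 4*√L/3)
q(9, -88)*d(-3) = 84*(-1 + 4*√(-3)/3) = 84*(-1 + 4*(I*√3)/3) = 84*(-1 + 4*I*√3/3) = -84 + 112*I*√3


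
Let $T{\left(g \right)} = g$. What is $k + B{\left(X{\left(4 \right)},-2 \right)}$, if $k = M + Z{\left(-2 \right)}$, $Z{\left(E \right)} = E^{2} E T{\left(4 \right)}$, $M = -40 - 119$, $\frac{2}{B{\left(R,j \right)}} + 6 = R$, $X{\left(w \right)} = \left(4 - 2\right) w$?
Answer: $-190$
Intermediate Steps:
$X{\left(w \right)} = 2 w$
$B{\left(R,j \right)} = \frac{2}{-6 + R}$
$M = -159$ ($M = -40 - 119 = -159$)
$Z{\left(E \right)} = 4 E^{3}$ ($Z{\left(E \right)} = E^{2} E 4 = E^{3} \cdot 4 = 4 E^{3}$)
$k = -191$ ($k = -159 + 4 \left(-2\right)^{3} = -159 + 4 \left(-8\right) = -159 - 32 = -191$)
$k + B{\left(X{\left(4 \right)},-2 \right)} = -191 + \frac{2}{-6 + 2 \cdot 4} = -191 + \frac{2}{-6 + 8} = -191 + \frac{2}{2} = -191 + 2 \cdot \frac{1}{2} = -191 + 1 = -190$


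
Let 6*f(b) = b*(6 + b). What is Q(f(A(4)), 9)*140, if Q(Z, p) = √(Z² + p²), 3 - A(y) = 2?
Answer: 70*√2965/3 ≈ 1270.5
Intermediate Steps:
A(y) = 1 (A(y) = 3 - 1*2 = 3 - 2 = 1)
f(b) = b*(6 + b)/6 (f(b) = (b*(6 + b))/6 = b*(6 + b)/6)
Q(f(A(4)), 9)*140 = √(((⅙)*1*(6 + 1))² + 9²)*140 = √(((⅙)*1*7)² + 81)*140 = √((7/6)² + 81)*140 = √(49/36 + 81)*140 = √(2965/36)*140 = (√2965/6)*140 = 70*√2965/3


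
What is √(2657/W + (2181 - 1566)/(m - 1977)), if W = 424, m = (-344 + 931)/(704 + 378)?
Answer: √1224075608465095178/453367724 ≈ 2.4404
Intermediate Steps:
m = 587/1082 ≈ 0.54251
√(2657/W + (2181 - 1566)/(m - 1977)) = √(2657/424 + (2181 - 1566)/(587/1082 - 1977)) = √(2657*(1/424) + 615/(-2138527/1082)) = √(2657/424 + 615*(-1082/2138527)) = √(2657/424 - 665430/2138527) = √(5399923919/906735448) = √1224075608465095178/453367724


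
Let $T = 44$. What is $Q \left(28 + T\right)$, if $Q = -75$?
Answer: $-5400$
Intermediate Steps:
$Q \left(28 + T\right) = - 75 \left(28 + 44\right) = \left(-75\right) 72 = -5400$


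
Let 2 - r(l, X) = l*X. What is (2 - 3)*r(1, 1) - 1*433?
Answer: -434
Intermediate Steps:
r(l, X) = 2 - X*l (r(l, X) = 2 - l*X = 2 - X*l)
(2 - 3)*r(1, 1) - 1*433 = (2 - 3)*(2 - 1*1*1) - 1*433 = -(2 - 1) - 433 = -1*1 - 433 = -1 - 433 = -434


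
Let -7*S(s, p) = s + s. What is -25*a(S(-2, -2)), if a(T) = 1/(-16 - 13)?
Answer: 25/29 ≈ 0.86207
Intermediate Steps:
S(s, p) = -2*s/7 (S(s, p) = -(s + s)/7 = -2*s/7)
a(T) = -1/29 (a(T) = 1/(-29) = -1/29)
-25*a(S(-2, -2)) = -25*(-1/29) = 25/29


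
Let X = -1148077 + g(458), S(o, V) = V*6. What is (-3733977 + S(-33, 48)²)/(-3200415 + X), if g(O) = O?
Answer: 3651033/4348034 ≈ 0.83970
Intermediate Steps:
S(o, V) = 6*V
X = -1147619 (X = -1148077 + 458 = -1147619)
(-3733977 + S(-33, 48)²)/(-3200415 + X) = (-3733977 + (6*48)²)/(-3200415 - 1147619) = (-3733977 + 288²)/(-4348034) = (-3733977 + 82944)*(-1/4348034) = -3651033*(-1/4348034) = 3651033/4348034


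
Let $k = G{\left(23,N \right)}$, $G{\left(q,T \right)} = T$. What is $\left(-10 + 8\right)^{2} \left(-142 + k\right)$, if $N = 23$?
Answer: $-476$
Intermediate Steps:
$k = 23$
$\left(-10 + 8\right)^{2} \left(-142 + k\right) = \left(-10 + 8\right)^{2} \left(-142 + 23\right) = \left(-2\right)^{2} \left(-119\right) = 4 \left(-119\right) = -476$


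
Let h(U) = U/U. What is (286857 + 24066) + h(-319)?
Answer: 310924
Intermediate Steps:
h(U) = 1
(286857 + 24066) + h(-319) = (286857 + 24066) + 1 = 310923 + 1 = 310924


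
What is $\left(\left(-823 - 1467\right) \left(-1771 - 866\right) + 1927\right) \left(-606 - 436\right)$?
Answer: $-6294364594$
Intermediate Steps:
$\left(\left(-823 - 1467\right) \left(-1771 - 866\right) + 1927\right) \left(-606 - 436\right) = \left(\left(-2290\right) \left(-2637\right) + 1927\right) \left(-1042\right) = \left(6038730 + 1927\right) \left(-1042\right) = 6040657 \left(-1042\right) = -6294364594$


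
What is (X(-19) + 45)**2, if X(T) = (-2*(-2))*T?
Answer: 961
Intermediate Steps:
X(T) = 4*T
(X(-19) + 45)**2 = (4*(-19) + 45)**2 = (-76 + 45)**2 = (-31)**2 = 961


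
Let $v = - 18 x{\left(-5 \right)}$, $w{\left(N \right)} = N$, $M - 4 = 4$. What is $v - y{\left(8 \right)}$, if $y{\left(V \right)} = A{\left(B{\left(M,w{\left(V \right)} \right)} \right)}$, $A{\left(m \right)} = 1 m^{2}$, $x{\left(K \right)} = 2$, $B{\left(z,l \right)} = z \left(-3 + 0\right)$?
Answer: $-612$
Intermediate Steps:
$M = 8$ ($M = 4 + 4 = 8$)
$B{\left(z,l \right)} = - 3 z$ ($B{\left(z,l \right)} = z \left(-3\right) = - 3 z$)
$A{\left(m \right)} = m^{2}$
$y{\left(V \right)} = 576$ ($y{\left(V \right)} = \left(\left(-3\right) 8\right)^{2} = \left(-24\right)^{2} = 576$)
$v = -36$ ($v = \left(-18\right) 2 = -36$)
$v - y{\left(8 \right)} = -36 - 576 = -612$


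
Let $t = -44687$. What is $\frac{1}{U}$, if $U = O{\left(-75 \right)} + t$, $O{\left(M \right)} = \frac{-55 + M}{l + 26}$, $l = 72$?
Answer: $- \frac{49}{2189728} \approx -2.2377 \cdot 10^{-5}$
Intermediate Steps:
$O{\left(M \right)} = - \frac{55}{98} + \frac{M}{98}$ ($O{\left(M \right)} = \frac{-55 + M}{72 + 26} = \frac{-55 + M}{98} = \left(-55 + M\right) \frac{1}{98} = - \frac{55}{98} + \frac{M}{98}$)
$U = - \frac{2189728}{49}$ ($U = \left(- \frac{55}{98} + \frac{1}{98} \left(-75\right)\right) - 44687 = \left(- \frac{55}{98} - \frac{75}{98}\right) - 44687 = - \frac{65}{49} - 44687 = - \frac{2189728}{49} \approx -44688.0$)
$\frac{1}{U} = \frac{1}{- \frac{2189728}{49}} = - \frac{49}{2189728}$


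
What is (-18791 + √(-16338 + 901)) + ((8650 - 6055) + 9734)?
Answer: -6462 + I*√15437 ≈ -6462.0 + 124.25*I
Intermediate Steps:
(-18791 + √(-16338 + 901)) + ((8650 - 6055) + 9734) = (-18791 + √(-15437)) + (2595 + 9734) = (-18791 + I*√15437) + 12329 = -6462 + I*√15437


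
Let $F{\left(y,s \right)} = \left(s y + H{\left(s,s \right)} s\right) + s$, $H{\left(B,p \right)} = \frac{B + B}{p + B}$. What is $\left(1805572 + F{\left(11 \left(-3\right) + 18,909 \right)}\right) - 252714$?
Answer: $1541041$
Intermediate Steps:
$H{\left(B,p \right)} = \frac{2 B}{B + p}$
$F{\left(y,s \right)} = 2 s + s y$ ($F{\left(y,s \right)} = \left(s y + \frac{2 s}{s + s} s\right) + s = \left(s y + \frac{2 s}{2 s} s\right) + s = \left(s y + 2 s \frac{1}{2 s} s\right) + s = \left(s y + 1 s\right) + s = \left(s y + s\right) + s = \left(s + s y\right) + s = 2 s + s y$)
$\left(1805572 + F{\left(11 \left(-3\right) + 18,909 \right)}\right) - 252714 = \left(1805572 + 909 \left(2 + \left(11 \left(-3\right) + 18\right)\right)\right) - 252714 = \left(1805572 + 909 \left(2 + \left(-33 + 18\right)\right)\right) - 252714 = \left(1805572 + 909 \left(2 - 15\right)\right) - 252714 = \left(1805572 + 909 \left(-13\right)\right) - 252714 = \left(1805572 - 11817\right) - 252714 = 1793755 - 252714 = 1541041$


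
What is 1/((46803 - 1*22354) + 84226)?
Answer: 1/108675 ≈ 9.2017e-6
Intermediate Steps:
1/((46803 - 1*22354) + 84226) = 1/((46803 - 22354) + 84226) = 1/(24449 + 84226) = 1/108675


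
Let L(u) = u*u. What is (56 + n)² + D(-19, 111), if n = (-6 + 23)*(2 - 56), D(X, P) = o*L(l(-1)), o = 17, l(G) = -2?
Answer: 743112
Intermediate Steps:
L(u) = u²
D(X, P) = 68 (D(X, P) = 17*(-2)² = 17*4 = 68)
n = -918 (n = 17*(-54) = -918)
(56 + n)² + D(-19, 111) = (56 - 918)² + 68 = (-862)² + 68 = 743044 + 68 = 743112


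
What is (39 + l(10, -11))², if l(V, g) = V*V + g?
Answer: 16384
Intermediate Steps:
l(V, g) = g + V² (l(V, g) = V² + g = g + V²)
(39 + l(10, -11))² = (39 + (-11 + 10²))² = (39 + (-11 + 100))² = (39 + 89)² = 128² = 16384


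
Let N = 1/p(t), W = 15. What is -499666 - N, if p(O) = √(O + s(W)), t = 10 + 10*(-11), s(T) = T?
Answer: -499666 + I*√85/85 ≈ -4.9967e+5 + 0.10847*I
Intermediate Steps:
t = -100 (t = 10 - 110 = -100)
p(O) = √(15 + O) (p(O) = √(O + 15) = √(15 + O))
N = -I*√85/85 (N = 1/(√(15 - 100)) = 1/(√(-85)) = 1/(I*√85) = -I*√85/85 ≈ -0.10847*I)
-499666 - N = -499666 - (-1)*I*√85/85 = -499666 + I*√85/85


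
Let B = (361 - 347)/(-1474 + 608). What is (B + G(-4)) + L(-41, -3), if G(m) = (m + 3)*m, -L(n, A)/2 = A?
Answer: 4323/433 ≈ 9.9838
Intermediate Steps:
L(n, A) = -2*A
G(m) = m*(3 + m) (G(m) = (3 + m)*m = m*(3 + m))
B = -7/433 (B = 14/(-866) = 14*(-1/866) = -7/433 ≈ -0.016166)
(B + G(-4)) + L(-41, -3) = (-7/433 - 4*(3 - 4)) - 2*(-3) = (-7/433 - 4*(-1)) + 6 = (-7/433 + 4) + 6 = 1725/433 + 6 = 4323/433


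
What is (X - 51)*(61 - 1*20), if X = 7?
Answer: -1804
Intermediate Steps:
(X - 51)*(61 - 1*20) = (7 - 51)*(61 - 1*20) = -44*(61 - 20) = -44*41 = -1804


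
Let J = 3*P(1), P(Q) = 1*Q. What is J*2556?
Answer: 7668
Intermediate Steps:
P(Q) = Q
J = 3 (J = 3*1 = 3)
J*2556 = 3*2556 = 7668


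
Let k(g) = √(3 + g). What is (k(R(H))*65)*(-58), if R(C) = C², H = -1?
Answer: -7540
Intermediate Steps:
(k(R(H))*65)*(-58) = (√(3 + (-1)²)*65)*(-58) = (√(3 + 1)*65)*(-58) = (√4*65)*(-58) = (2*65)*(-58) = 130*(-58) = -7540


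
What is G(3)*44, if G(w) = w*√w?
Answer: 132*√3 ≈ 228.63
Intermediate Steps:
G(w) = w^(3/2)
G(3)*44 = 3^(3/2)*44 = (3*√3)*44 = 132*√3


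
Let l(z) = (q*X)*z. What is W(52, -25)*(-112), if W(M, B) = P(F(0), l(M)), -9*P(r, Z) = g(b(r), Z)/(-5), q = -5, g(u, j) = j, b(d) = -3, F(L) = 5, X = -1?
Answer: -5824/9 ≈ -647.11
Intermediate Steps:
l(z) = 5*z (l(z) = (-5*(-1))*z = 5*z)
P(r, Z) = Z/45 (P(r, Z) = -Z/(9*(-5)) = -Z*(-1)/(9*5) = -(-1)*Z/45 = Z/45)
W(M, B) = M/9 (W(M, B) = (5*M)/45 = M/9)
W(52, -25)*(-112) = ((⅑)*52)*(-112) = (52/9)*(-112) = -5824/9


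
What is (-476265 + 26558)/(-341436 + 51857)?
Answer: 449707/289579 ≈ 1.5530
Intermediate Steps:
(-476265 + 26558)/(-341436 + 51857) = -449707/(-289579) = -449707*(-1/289579) = 449707/289579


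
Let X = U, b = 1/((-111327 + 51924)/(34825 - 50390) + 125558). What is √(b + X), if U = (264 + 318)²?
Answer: √1293776918798027965858841/1954369673 ≈ 582.00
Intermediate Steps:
b = 15565/1954369673 (b = 1/(-59403/(-15565) + 125558) = 1/(-59403*(-1/15565) + 125558) = 1/(59403/15565 + 125558) = 1/(1954369673/15565) = 15565/1954369673 ≈ 7.9642e-6)
U = 338724 (U = 582² = 338724)
X = 338724
√(b + X) = √(15565/1954369673 + 338724) = √(661991913132817/1954369673) = √1293776918798027965858841/1954369673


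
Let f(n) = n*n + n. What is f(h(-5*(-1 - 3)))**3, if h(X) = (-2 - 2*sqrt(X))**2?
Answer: 1520404788800 + 673964645120*sqrt(5) ≈ 3.0274e+12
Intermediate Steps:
f(n) = n + n**2 (f(n) = n**2 + n = n + n**2)
f(h(-5*(-1 - 3)))**3 = ((4*(1 + sqrt(-5*(-1 - 3)))**2)*(1 + 4*(1 + sqrt(-5*(-1 - 3)))**2))**3 = ((4*(1 + sqrt(-5*(-4)))**2)*(1 + 4*(1 + sqrt(-5*(-4)))**2))**3 = ((4*(1 + sqrt(20))**2)*(1 + 4*(1 + sqrt(20))**2))**3 = ((4*(1 + 2*sqrt(5))**2)*(1 + 4*(1 + 2*sqrt(5))**2))**3 = (4*(1 + 2*sqrt(5))**2*(1 + 4*(1 + 2*sqrt(5))**2))**3 = 64*(1 + 2*sqrt(5))**6*(1 + 4*(1 + 2*sqrt(5))**2)**3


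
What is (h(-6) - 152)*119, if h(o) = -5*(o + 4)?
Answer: -16898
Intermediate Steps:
h(o) = -20 - 5*o (h(o) = -5*(4 + o) = -20 - 5*o)
(h(-6) - 152)*119 = ((-20 - 5*(-6)) - 152)*119 = ((-20 + 30) - 152)*119 = (10 - 152)*119 = -142*119 = -16898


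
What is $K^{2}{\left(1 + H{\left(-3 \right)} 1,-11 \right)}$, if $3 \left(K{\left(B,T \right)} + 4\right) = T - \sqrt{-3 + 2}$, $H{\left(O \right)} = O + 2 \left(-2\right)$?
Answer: $\frac{\left(23 + i\right)^{2}}{9} \approx 58.667 + 5.1111 i$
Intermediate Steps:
$H{\left(O \right)} = -4 + O$ ($H{\left(O \right)} = O - 4 = -4 + O$)
$K{\left(B,T \right)} = -4 - \frac{i}{3} + \frac{T}{3}$ ($K{\left(B,T \right)} = -4 + \frac{T - \sqrt{-3 + 2}}{3} = -4 + \frac{T - \sqrt{-1}}{3} = -4 + \frac{T - i}{3} = -4 + \left(- \frac{i}{3} + \frac{T}{3}\right) = -4 - \frac{i}{3} + \frac{T}{3}$)
$K^{2}{\left(1 + H{\left(-3 \right)} 1,-11 \right)} = \left(-4 - \frac{i}{3} + \frac{1}{3} \left(-11\right)\right)^{2} = \left(-4 - \frac{i}{3} - \frac{11}{3}\right)^{2} = \left(- \frac{23}{3} - \frac{i}{3}\right)^{2}$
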